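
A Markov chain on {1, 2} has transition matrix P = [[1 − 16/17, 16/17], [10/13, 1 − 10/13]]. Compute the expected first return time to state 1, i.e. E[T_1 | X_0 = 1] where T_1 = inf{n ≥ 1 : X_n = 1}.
E[T_1 | X_0 = 1] = 1/π_1 = 189/85

For an irreducible recurrent Markov chain with stationary distribution π, E[T_i | X_0 = i] = 1/π_i (Kac's formula). Here π_1 = (10/13)/(16/17 + 10/13) = (10/13)/(378/221) = 85/189, so E[T_1 | X_0 = 1] = 1/π_1 = (16/17 + 10/13)/(10/13) = (378/221)/(10/13) = 189/85.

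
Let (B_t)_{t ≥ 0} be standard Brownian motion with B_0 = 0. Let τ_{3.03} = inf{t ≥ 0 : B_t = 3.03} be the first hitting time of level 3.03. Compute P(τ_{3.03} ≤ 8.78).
P(τ_{3.03} ≤ 8.78) = 2(1 − Φ(3.03/√8.78)) = 2(1 − Φ(1.0226)) ≈ 0.3065

By the reflection principle for standard BM, P(τ_b ≤ t) = 2 · P(B_t ≥ b). Since B_t ~ N(0, t), P(B_t ≥ 3.03) = 1 − Φ(3.03/√t) = 1 − Φ(3.03/√8.78) = 1 − Φ(1.0226) ≈ 0.15325. Doubling: P(τ_{3.03} ≤ 8.78) ≈ 2 · 0.15325 = 0.30650 ≈ 0.3065.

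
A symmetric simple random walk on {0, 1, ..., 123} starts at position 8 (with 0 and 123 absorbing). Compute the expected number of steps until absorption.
E[τ | X_0 = 8] = 920

Let v_k = E[τ | X_0 = k]. Boundary: v_0 = v_123 = 0. Recurrence: v_k = 1 + (v_{k-1} + v_{k+1})/2 for 1 ≤ k ≤ 122. The particular solution to v_k − (v_{k-1} + v_{k+1})/2 = 1 is v_k = −k^2. Adding homogeneous solution A + B k and matching boundaries gives v_k = k (123 − k). Substituting k = 8: v_8 = 8 · 115 = 920.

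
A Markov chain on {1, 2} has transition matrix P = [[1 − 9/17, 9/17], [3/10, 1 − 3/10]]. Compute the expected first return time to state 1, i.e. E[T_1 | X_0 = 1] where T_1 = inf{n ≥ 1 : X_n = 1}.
E[T_1 | X_0 = 1] = 1/π_1 = 47/17

For an irreducible recurrent Markov chain with stationary distribution π, E[T_i | X_0 = i] = 1/π_i (Kac's formula). Here π_1 = (3/10)/(9/17 + 3/10) = (3/10)/(141/170) = 17/47, so E[T_1 | X_0 = 1] = 1/π_1 = (9/17 + 3/10)/(3/10) = (141/170)/(3/10) = 47/17.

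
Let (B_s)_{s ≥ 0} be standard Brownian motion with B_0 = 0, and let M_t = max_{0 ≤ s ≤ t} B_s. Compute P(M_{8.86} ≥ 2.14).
P(M_{8.86} ≥ 2.14) = 2·P(B_{8.86} ≥ 2.14) = 2(1 − Φ(2.14/√8.86)) ≈ 0.4722

By the reflection principle for Brownian motion, P(M_t ≥ a) = 2 · P(B_t ≥ a) for a ≥ 0. Since B_t ~ N(0, t), P(B_t ≥ 2.14) = 1 − Φ(2.14/√t) = 1 − Φ(2.14/√8.86) = 1 − Φ(0.7189). So
  P(M_{8.86} ≥ 2.14) = 2(1 − Φ(0.7189)) ≈ 0.4722.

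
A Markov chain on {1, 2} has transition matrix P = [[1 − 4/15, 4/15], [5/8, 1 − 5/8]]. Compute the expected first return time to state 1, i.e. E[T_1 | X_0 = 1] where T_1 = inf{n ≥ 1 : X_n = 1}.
E[T_1 | X_0 = 1] = 1/π_1 = 107/75

For an irreducible recurrent Markov chain with stationary distribution π, E[T_i | X_0 = i] = 1/π_i (Kac's formula). Here π_1 = (5/8)/(4/15 + 5/8) = (5/8)/(107/120) = 75/107, so E[T_1 | X_0 = 1] = 1/π_1 = (4/15 + 5/8)/(5/8) = (107/120)/(5/8) = 107/75.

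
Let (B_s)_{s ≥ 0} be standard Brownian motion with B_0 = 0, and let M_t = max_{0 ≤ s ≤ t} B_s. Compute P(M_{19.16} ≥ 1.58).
P(M_{19.16} ≥ 1.58) = 2·P(B_{19.16} ≥ 1.58) = 2(1 − Φ(1.58/√19.16)) ≈ 0.7181

By the reflection principle for Brownian motion, P(M_t ≥ a) = 2 · P(B_t ≥ a) for a ≥ 0. Since B_t ~ N(0, t), P(B_t ≥ 1.58) = 1 − Φ(1.58/√t) = 1 − Φ(1.58/√19.16) = 1 − Φ(0.3610). So
  P(M_{19.16} ≥ 1.58) = 2(1 − Φ(0.3610)) ≈ 0.7181.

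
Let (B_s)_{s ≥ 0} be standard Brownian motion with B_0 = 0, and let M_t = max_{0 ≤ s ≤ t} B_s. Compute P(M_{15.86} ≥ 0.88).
P(M_{15.86} ≥ 0.88) = 2·P(B_{15.86} ≥ 0.88) = 2(1 − Φ(0.88/√15.86)) ≈ 0.8251

By the reflection principle for Brownian motion, P(M_t ≥ a) = 2 · P(B_t ≥ a) for a ≥ 0. Since B_t ~ N(0, t), P(B_t ≥ 0.88) = 1 − Φ(0.88/√t) = 1 − Φ(0.88/√15.86) = 1 − Φ(0.2210). So
  P(M_{15.86} ≥ 0.88) = 2(1 − Φ(0.2210)) ≈ 0.8251.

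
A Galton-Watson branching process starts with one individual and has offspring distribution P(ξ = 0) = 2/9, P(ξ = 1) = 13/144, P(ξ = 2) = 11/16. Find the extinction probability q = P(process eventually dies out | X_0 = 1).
q = 32/99

The pgf is f(s) = 2/9 + 13/144·s + 11/16·s². The extinction probability q is the smallest fixed point of f in [0, 1]. Setting s = f(s):
  11/16·s² + (13/144 − 1)·s + 2/9 = 0
  11/16·s² − (2/9 + 11/16)·s + 2/9 = 0
which factors as (s − 1)·(11/16·s − 2/9) = 0, giving roots s = 1 and s = (2/9)/(11/16) = 32/99.
Mean offspring μ = 13/144 + 2·11/16 = 211/144 > 1 (supercritical), so q < 1. The extinction probability is the smaller root: q = (2/9)/(11/16) = 32/99.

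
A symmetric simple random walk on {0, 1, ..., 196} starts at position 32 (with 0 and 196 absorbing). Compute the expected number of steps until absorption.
E[τ | X_0 = 32] = 5248

Let v_k = E[τ | X_0 = k]. Boundary: v_0 = v_196 = 0. Recurrence: v_k = 1 + (v_{k-1} + v_{k+1})/2 for 1 ≤ k ≤ 195. The particular solution to v_k − (v_{k-1} + v_{k+1})/2 = 1 is v_k = −k^2. Adding homogeneous solution A + B k and matching boundaries gives v_k = k (196 − k). Substituting k = 32: v_32 = 32 · 164 = 5248.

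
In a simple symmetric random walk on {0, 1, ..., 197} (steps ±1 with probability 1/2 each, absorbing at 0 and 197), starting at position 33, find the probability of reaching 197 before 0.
P(hit 197 before 0) = 33/197

Let u_k = P(hit 197 before 0 | start at k). Then u_0 = 0, u_197 = 1, and u_k = u_{k-1}/2 + u_{k+1}/2 for 1 ≤ k ≤ 196. This harmonic recurrence is solved by u_k = k/197, giving u_33 = 33/197.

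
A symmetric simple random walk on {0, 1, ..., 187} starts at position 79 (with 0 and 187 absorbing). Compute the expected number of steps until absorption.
E[τ | X_0 = 79] = 8532

Let v_k = E[τ | X_0 = k]. Boundary: v_0 = v_187 = 0. Recurrence: v_k = 1 + (v_{k-1} + v_{k+1})/2 for 1 ≤ k ≤ 186. The particular solution to v_k − (v_{k-1} + v_{k+1})/2 = 1 is v_k = −k^2. Adding homogeneous solution A + B k and matching boundaries gives v_k = k (187 − k). Substituting k = 79: v_79 = 79 · 108 = 8532.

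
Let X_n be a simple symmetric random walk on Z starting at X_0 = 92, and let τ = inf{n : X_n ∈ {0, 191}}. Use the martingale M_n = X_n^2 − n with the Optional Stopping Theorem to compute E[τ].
E[τ] = 9108

M_n = X_n^2 − n is a martingale (since E[X_{n+1}^2 | F_n] = X_n^2 + 1). By OST (τ has finite mean in a bounded region), E[M_τ] = E[M_0] = X_0^2 − 0 = 92^2 = 8464. Also E[M_τ] = E[X_τ^2] − E[τ]. The walk exits at 0 or 191, with P(hit 191 first) = 92/191, so E[X_τ^2] = 191^2 · 92/191 + 0 = 17572. Thus E[τ] = E[X_τ^2] − E[M_τ] = 17572 − 8464 = 9108 = 92(191 − 92) = 9108.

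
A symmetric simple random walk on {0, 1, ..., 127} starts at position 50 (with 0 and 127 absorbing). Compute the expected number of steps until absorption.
E[τ | X_0 = 50] = 3850

Let v_k = E[τ | X_0 = k]. Boundary: v_0 = v_127 = 0. Recurrence: v_k = 1 + (v_{k-1} + v_{k+1})/2 for 1 ≤ k ≤ 126. The particular solution to v_k − (v_{k-1} + v_{k+1})/2 = 1 is v_k = −k^2. Adding homogeneous solution A + B k and matching boundaries gives v_k = k (127 − k). Substituting k = 50: v_50 = 50 · 77 = 3850.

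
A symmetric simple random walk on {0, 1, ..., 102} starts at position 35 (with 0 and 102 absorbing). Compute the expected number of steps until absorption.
E[τ | X_0 = 35] = 2345

Let v_k = E[τ | X_0 = k]. Boundary: v_0 = v_102 = 0. Recurrence: v_k = 1 + (v_{k-1} + v_{k+1})/2 for 1 ≤ k ≤ 101. The particular solution to v_k − (v_{k-1} + v_{k+1})/2 = 1 is v_k = −k^2. Adding homogeneous solution A + B k and matching boundaries gives v_k = k (102 − k). Substituting k = 35: v_35 = 35 · 67 = 2345.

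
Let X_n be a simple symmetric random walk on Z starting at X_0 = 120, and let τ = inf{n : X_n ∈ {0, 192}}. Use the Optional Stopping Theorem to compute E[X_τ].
E[X_τ] = 120

X_n is a martingale and τ is a bounded-mean stopping time (indeed τ is finite a.s. with bounded expectation since the walk is in a bounded region). By the OST, E[X_τ] = E[X_0] = 120. Equivalently: E[X_τ] = 192 · P(hit 192 first) + 0 · P(hit 0 first) = 192 · (120/192) = 120.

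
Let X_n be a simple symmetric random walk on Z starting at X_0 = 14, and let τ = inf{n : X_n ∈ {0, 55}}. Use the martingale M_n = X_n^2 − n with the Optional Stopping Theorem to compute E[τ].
E[τ] = 574

M_n = X_n^2 − n is a martingale (since E[X_{n+1}^2 | F_n] = X_n^2 + 1). By OST (τ has finite mean in a bounded region), E[M_τ] = E[M_0] = X_0^2 − 0 = 14^2 = 196. Also E[M_τ] = E[X_τ^2] − E[τ]. The walk exits at 0 or 55, with P(hit 55 first) = 14/55, so E[X_τ^2] = 55^2 · 14/55 + 0 = 770. Thus E[τ] = E[X_τ^2] − E[M_τ] = 770 − 196 = 574 = 14(55 − 14) = 574.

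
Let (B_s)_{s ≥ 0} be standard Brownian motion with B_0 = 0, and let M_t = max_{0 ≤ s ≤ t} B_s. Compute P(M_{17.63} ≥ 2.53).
P(M_{17.63} ≥ 2.53) = 2·P(B_{17.63} ≥ 2.53) = 2(1 − Φ(2.53/√17.63)) ≈ 0.5468

By the reflection principle for Brownian motion, P(M_t ≥ a) = 2 · P(B_t ≥ a) for a ≥ 0. Since B_t ~ N(0, t), P(B_t ≥ 2.53) = 1 − Φ(2.53/√t) = 1 − Φ(2.53/√17.63) = 1 − Φ(0.6026). So
  P(M_{17.63} ≥ 2.53) = 2(1 − Φ(0.6026)) ≈ 0.5468.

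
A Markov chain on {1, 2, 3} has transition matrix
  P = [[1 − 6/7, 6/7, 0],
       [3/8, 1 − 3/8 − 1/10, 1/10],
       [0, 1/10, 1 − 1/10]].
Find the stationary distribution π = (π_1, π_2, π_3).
π = (7/39, 16/39, 16/39)

This is a birth-death chain on three states, which satisfies detailed balance: π_1 · P_{12} = π_2 · P_{21} and π_2 · P_{23} = π_3 · P_{32}.
From π_1 · 6/7 = π_2 · 3/8: π_2/π_1 = (6/7)/(3/8) = 16/7.
From π_2 · 1/10 = π_3 · 1/10: π_3/π_2 = (1/10)/(1/10) = 1.
Take π_1 proportional to 1; then unnormalized π = (1, 16/7, 16/7). Normalize by dividing by the sum 39/7:
  π = (7/39, 16/39, 16/39).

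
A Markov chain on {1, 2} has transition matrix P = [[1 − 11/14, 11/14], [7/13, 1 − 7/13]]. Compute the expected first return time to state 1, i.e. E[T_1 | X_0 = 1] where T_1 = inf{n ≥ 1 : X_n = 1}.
E[T_1 | X_0 = 1] = 1/π_1 = 241/98

For an irreducible recurrent Markov chain with stationary distribution π, E[T_i | X_0 = i] = 1/π_i (Kac's formula). Here π_1 = (7/13)/(11/14 + 7/13) = (7/13)/(241/182) = 98/241, so E[T_1 | X_0 = 1] = 1/π_1 = (11/14 + 7/13)/(7/13) = (241/182)/(7/13) = 241/98.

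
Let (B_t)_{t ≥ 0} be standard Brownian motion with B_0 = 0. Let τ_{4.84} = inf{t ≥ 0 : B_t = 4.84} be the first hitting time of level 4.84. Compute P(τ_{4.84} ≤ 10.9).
P(τ_{4.84} ≤ 10.9) = 2(1 − Φ(4.84/√10.9)) = 2(1 − Φ(1.4660)) ≈ 0.1426

By the reflection principle for standard BM, P(τ_b ≤ t) = 2 · P(B_t ≥ b). Since B_t ~ N(0, t), P(B_t ≥ 4.84) = 1 − Φ(4.84/√t) = 1 − Φ(4.84/√10.9) = 1 − Φ(1.4660) ≈ 0.07132. Doubling: P(τ_{4.84} ≤ 10.9) ≈ 2 · 0.07132 = 0.14264 ≈ 0.1426.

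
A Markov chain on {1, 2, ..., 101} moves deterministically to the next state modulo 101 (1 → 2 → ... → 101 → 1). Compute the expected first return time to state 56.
E[T_56 | X_0 = 56] = 101

The chain cycles deterministically, so starting at state 56 it returns in exactly 101 steps. Equivalently, the stationary distribution is uniform π_j = 1/101 for every state j, so by Kac's formula E[T_56] = 1/π_56 = 101.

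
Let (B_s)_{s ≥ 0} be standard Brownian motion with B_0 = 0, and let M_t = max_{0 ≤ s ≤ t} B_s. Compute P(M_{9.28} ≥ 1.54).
P(M_{9.28} ≥ 1.54) = 2·P(B_{9.28} ≥ 1.54) = 2(1 − Φ(1.54/√9.28)) ≈ 0.6132

By the reflection principle for Brownian motion, P(M_t ≥ a) = 2 · P(B_t ≥ a) for a ≥ 0. Since B_t ~ N(0, t), P(B_t ≥ 1.54) = 1 − Φ(1.54/√t) = 1 − Φ(1.54/√9.28) = 1 − Φ(0.5055). So
  P(M_{9.28} ≥ 1.54) = 2(1 − Φ(0.5055)) ≈ 0.6132.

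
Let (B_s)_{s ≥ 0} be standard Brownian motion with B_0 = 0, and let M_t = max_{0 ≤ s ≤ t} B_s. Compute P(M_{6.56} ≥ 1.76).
P(M_{6.56} ≥ 1.76) = 2·P(B_{6.56} ≥ 1.76) = 2(1 − Φ(1.76/√6.56)) ≈ 0.4920

By the reflection principle for Brownian motion, P(M_t ≥ a) = 2 · P(B_t ≥ a) for a ≥ 0. Since B_t ~ N(0, t), P(B_t ≥ 1.76) = 1 − Φ(1.76/√t) = 1 − Φ(1.76/√6.56) = 1 − Φ(0.6872). So
  P(M_{6.56} ≥ 1.76) = 2(1 − Φ(0.6872)) ≈ 0.4920.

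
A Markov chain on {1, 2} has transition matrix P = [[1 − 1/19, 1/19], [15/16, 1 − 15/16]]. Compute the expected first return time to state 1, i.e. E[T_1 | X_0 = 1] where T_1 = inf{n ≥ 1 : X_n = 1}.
E[T_1 | X_0 = 1] = 1/π_1 = 301/285

For an irreducible recurrent Markov chain with stationary distribution π, E[T_i | X_0 = i] = 1/π_i (Kac's formula). Here π_1 = (15/16)/(1/19 + 15/16) = (15/16)/(301/304) = 285/301, so E[T_1 | X_0 = 1] = 1/π_1 = (1/19 + 15/16)/(15/16) = (301/304)/(15/16) = 301/285.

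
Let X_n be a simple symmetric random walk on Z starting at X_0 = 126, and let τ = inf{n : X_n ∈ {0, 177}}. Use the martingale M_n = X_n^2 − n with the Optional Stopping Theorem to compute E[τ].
E[τ] = 6426

M_n = X_n^2 − n is a martingale (since E[X_{n+1}^2 | F_n] = X_n^2 + 1). By OST (τ has finite mean in a bounded region), E[M_τ] = E[M_0] = X_0^2 − 0 = 126^2 = 15876. Also E[M_τ] = E[X_τ^2] − E[τ]. The walk exits at 0 or 177, with P(hit 177 first) = 126/177, so E[X_τ^2] = 177^2 · 126/177 + 0 = 22302. Thus E[τ] = E[X_τ^2] − E[M_τ] = 22302 − 15876 = 6426 = 126(177 − 126) = 6426.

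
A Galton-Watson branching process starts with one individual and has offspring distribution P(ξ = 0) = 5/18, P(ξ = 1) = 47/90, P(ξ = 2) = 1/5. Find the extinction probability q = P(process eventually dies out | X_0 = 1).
q = 1

Mean offspring μ = 0·5/18 + 1·47/90 + 2·1/5 = 83/90 ≤ 1. For μ ≤ 1 with offspring not concentrated at 1, the Galton-Watson process goes extinct almost surely, so q = 1.
(Algebraic check: The pgf is f(s) = 5/18 + 47/90·s + 1/5·s². The extinction probability q is the smallest fixed point of f in [0, 1]. Setting s = f(s):
  1/5·s² + (47/90 − 1)·s + 5/18 = 0
  1/5·s² − (5/18 + 1/5)·s + 5/18 = 0
which factors as (s − 1)·(1/5·s − 5/18) = 0, giving roots s = 1 and s = (5/18)/(1/5) = 25/18. Since 25/18 ≥ 1, the smallest root in [0, 1] is s = 1.)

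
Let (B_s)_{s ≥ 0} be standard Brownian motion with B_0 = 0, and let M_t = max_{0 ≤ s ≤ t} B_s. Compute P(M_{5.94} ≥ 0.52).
P(M_{5.94} ≥ 0.52) = 2·P(B_{5.94} ≥ 0.52) = 2(1 − Φ(0.52/√5.94)) ≈ 0.8310

By the reflection principle for Brownian motion, P(M_t ≥ a) = 2 · P(B_t ≥ a) for a ≥ 0. Since B_t ~ N(0, t), P(B_t ≥ 0.52) = 1 − Φ(0.52/√t) = 1 − Φ(0.52/√5.94) = 1 − Φ(0.2134). So
  P(M_{5.94} ≥ 0.52) = 2(1 − Φ(0.2134)) ≈ 0.8310.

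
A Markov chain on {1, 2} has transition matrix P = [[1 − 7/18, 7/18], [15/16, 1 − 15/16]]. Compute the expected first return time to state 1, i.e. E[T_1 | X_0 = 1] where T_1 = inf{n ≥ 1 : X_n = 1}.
E[T_1 | X_0 = 1] = 1/π_1 = 191/135

For an irreducible recurrent Markov chain with stationary distribution π, E[T_i | X_0 = i] = 1/π_i (Kac's formula). Here π_1 = (15/16)/(7/18 + 15/16) = (15/16)/(191/144) = 135/191, so E[T_1 | X_0 = 1] = 1/π_1 = (7/18 + 15/16)/(15/16) = (191/144)/(15/16) = 191/135.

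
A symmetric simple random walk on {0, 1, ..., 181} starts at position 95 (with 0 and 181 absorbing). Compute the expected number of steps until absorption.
E[τ | X_0 = 95] = 8170

Let v_k = E[τ | X_0 = k]. Boundary: v_0 = v_181 = 0. Recurrence: v_k = 1 + (v_{k-1} + v_{k+1})/2 for 1 ≤ k ≤ 180. The particular solution to v_k − (v_{k-1} + v_{k+1})/2 = 1 is v_k = −k^2. Adding homogeneous solution A + B k and matching boundaries gives v_k = k (181 − k). Substituting k = 95: v_95 = 95 · 86 = 8170.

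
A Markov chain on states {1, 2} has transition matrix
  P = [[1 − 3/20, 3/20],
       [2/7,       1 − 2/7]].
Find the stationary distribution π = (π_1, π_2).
π_1 = 40/61, π_2 = 21/61

Solve πP = π with π_1 + π_2 = 1. From πP = π: π_1 · (1 − 3/20) + π_2 · 2/7 = π_1 ⇒ π_2 · 2/7 = π_1 · 3/20 ⇒ π_2/π_1 = (3/20)/(2/7) = 21/40. Together with π_1 + π_2 = 1:
  π_1 = (2/7)/(3/20 + 2/7) = (2/7)/(61/140) = 40/61,
  π_2 = (3/20)/(3/20 + 2/7) = (3/20)/(61/140) = 21/61.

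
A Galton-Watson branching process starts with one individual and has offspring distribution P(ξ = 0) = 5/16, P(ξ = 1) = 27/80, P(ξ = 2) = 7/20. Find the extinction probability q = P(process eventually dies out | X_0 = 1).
q = 25/28

The pgf is f(s) = 5/16 + 27/80·s + 7/20·s². The extinction probability q is the smallest fixed point of f in [0, 1]. Setting s = f(s):
  7/20·s² + (27/80 − 1)·s + 5/16 = 0
  7/20·s² − (5/16 + 7/20)·s + 5/16 = 0
which factors as (s − 1)·(7/20·s − 5/16) = 0, giving roots s = 1 and s = (5/16)/(7/20) = 25/28.
Mean offspring μ = 27/80 + 2·7/20 = 83/80 > 1 (supercritical), so q < 1. The extinction probability is the smaller root: q = (5/16)/(7/20) = 25/28.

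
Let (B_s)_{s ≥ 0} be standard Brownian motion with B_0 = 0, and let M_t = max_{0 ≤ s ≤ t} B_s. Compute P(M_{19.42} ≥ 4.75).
P(M_{19.42} ≥ 4.75) = 2·P(B_{19.42} ≥ 4.75) = 2(1 − Φ(4.75/√19.42)) ≈ 0.2811

By the reflection principle for Brownian motion, P(M_t ≥ a) = 2 · P(B_t ≥ a) for a ≥ 0. Since B_t ~ N(0, t), P(B_t ≥ 4.75) = 1 − Φ(4.75/√t) = 1 − Φ(4.75/√19.42) = 1 − Φ(1.0779). So
  P(M_{19.42} ≥ 4.75) = 2(1 − Φ(1.0779)) ≈ 0.2811.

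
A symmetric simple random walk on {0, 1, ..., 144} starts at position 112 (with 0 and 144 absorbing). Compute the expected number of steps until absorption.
E[τ | X_0 = 112] = 3584

Let v_k = E[τ | X_0 = k]. Boundary: v_0 = v_144 = 0. Recurrence: v_k = 1 + (v_{k-1} + v_{k+1})/2 for 1 ≤ k ≤ 143. The particular solution to v_k − (v_{k-1} + v_{k+1})/2 = 1 is v_k = −k^2. Adding homogeneous solution A + B k and matching boundaries gives v_k = k (144 − k). Substituting k = 112: v_112 = 112 · 32 = 3584.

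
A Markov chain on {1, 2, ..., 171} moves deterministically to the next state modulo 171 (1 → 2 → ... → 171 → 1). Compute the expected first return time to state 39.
E[T_39 | X_0 = 39] = 171

The chain cycles deterministically, so starting at state 39 it returns in exactly 171 steps. Equivalently, the stationary distribution is uniform π_j = 1/171 for every state j, so by Kac's formula E[T_39] = 1/π_39 = 171.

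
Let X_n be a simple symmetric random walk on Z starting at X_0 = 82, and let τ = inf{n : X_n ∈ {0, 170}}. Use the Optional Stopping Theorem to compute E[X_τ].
E[X_τ] = 82

X_n is a martingale and τ is a bounded-mean stopping time (indeed τ is finite a.s. with bounded expectation since the walk is in a bounded region). By the OST, E[X_τ] = E[X_0] = 82. Equivalently: E[X_τ] = 170 · P(hit 170 first) + 0 · P(hit 0 first) = 170 · (82/170) = 82.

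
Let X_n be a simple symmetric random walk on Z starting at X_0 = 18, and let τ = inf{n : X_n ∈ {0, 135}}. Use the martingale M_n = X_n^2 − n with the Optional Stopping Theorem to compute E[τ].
E[τ] = 2106

M_n = X_n^2 − n is a martingale (since E[X_{n+1}^2 | F_n] = X_n^2 + 1). By OST (τ has finite mean in a bounded region), E[M_τ] = E[M_0] = X_0^2 − 0 = 18^2 = 324. Also E[M_τ] = E[X_τ^2] − E[τ]. The walk exits at 0 or 135, with P(hit 135 first) = 18/135, so E[X_τ^2] = 135^2 · 18/135 + 0 = 2430. Thus E[τ] = E[X_τ^2] − E[M_τ] = 2430 − 324 = 2106 = 18(135 − 18) = 2106.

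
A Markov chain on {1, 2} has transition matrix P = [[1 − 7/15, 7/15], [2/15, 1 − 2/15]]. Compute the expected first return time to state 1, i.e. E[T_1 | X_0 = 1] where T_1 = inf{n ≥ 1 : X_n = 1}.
E[T_1 | X_0 = 1] = 1/π_1 = 9/2

For an irreducible recurrent Markov chain with stationary distribution π, E[T_i | X_0 = i] = 1/π_i (Kac's formula). Here π_1 = (2/15)/(7/15 + 2/15) = (2/15)/(3/5) = 2/9, so E[T_1 | X_0 = 1] = 1/π_1 = (7/15 + 2/15)/(2/15) = (3/5)/(2/15) = 9/2.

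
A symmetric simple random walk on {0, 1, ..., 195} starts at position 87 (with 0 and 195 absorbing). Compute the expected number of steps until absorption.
E[τ | X_0 = 87] = 9396

Let v_k = E[τ | X_0 = k]. Boundary: v_0 = v_195 = 0. Recurrence: v_k = 1 + (v_{k-1} + v_{k+1})/2 for 1 ≤ k ≤ 194. The particular solution to v_k − (v_{k-1} + v_{k+1})/2 = 1 is v_k = −k^2. Adding homogeneous solution A + B k and matching boundaries gives v_k = k (195 − k). Substituting k = 87: v_87 = 87 · 108 = 9396.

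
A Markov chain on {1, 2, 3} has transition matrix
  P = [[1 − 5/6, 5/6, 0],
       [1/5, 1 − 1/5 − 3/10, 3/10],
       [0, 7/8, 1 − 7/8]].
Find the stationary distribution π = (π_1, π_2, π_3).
π = (42/277, 175/277, 60/277)

This is a birth-death chain on three states, which satisfies detailed balance: π_1 · P_{12} = π_2 · P_{21} and π_2 · P_{23} = π_3 · P_{32}.
From π_1 · 5/6 = π_2 · 1/5: π_2/π_1 = (5/6)/(1/5) = 25/6.
From π_2 · 3/10 = π_3 · 7/8: π_3/π_2 = (3/10)/(7/8) = 12/35.
Take π_1 proportional to 1; then unnormalized π = (1, 25/6, 10/7). Normalize by dividing by the sum 277/42:
  π = (42/277, 175/277, 60/277).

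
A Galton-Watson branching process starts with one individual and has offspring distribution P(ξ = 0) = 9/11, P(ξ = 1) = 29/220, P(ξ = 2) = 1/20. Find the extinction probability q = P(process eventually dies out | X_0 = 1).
q = 1

Mean offspring μ = 0·9/11 + 1·29/220 + 2·1/20 = 51/220 ≤ 1. For μ ≤ 1 with offspring not concentrated at 1, the Galton-Watson process goes extinct almost surely, so q = 1.
(Algebraic check: The pgf is f(s) = 9/11 + 29/220·s + 1/20·s². The extinction probability q is the smallest fixed point of f in [0, 1]. Setting s = f(s):
  1/20·s² + (29/220 − 1)·s + 9/11 = 0
  1/20·s² − (9/11 + 1/20)·s + 9/11 = 0
which factors as (s − 1)·(1/20·s − 9/11) = 0, giving roots s = 1 and s = (9/11)/(1/20) = 180/11. Since 180/11 ≥ 1, the smallest root in [0, 1] is s = 1.)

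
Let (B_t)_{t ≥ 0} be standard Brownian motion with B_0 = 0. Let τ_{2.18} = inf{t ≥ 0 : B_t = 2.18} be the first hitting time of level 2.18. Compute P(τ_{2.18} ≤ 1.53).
P(τ_{2.18} ≤ 1.53) = 2(1 − Φ(2.18/√1.53)) = 2(1 − Φ(1.7624)) ≈ 0.0780

By the reflection principle for standard BM, P(τ_b ≤ t) = 2 · P(B_t ≥ b). Since B_t ~ N(0, t), P(B_t ≥ 2.18) = 1 − Φ(2.18/√t) = 1 − Φ(2.18/√1.53) = 1 − Φ(1.7624) ≈ 0.03900. Doubling: P(τ_{2.18} ≤ 1.53) ≈ 2 · 0.03900 = 0.07800 ≈ 0.0780.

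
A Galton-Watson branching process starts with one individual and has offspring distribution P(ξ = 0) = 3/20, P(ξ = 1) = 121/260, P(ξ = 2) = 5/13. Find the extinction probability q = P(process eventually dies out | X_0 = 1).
q = 39/100

The pgf is f(s) = 3/20 + 121/260·s + 5/13·s². The extinction probability q is the smallest fixed point of f in [0, 1]. Setting s = f(s):
  5/13·s² + (121/260 − 1)·s + 3/20 = 0
  5/13·s² − (3/20 + 5/13)·s + 3/20 = 0
which factors as (s − 1)·(5/13·s − 3/20) = 0, giving roots s = 1 and s = (3/20)/(5/13) = 39/100.
Mean offspring μ = 121/260 + 2·5/13 = 321/260 > 1 (supercritical), so q < 1. The extinction probability is the smaller root: q = (3/20)/(5/13) = 39/100.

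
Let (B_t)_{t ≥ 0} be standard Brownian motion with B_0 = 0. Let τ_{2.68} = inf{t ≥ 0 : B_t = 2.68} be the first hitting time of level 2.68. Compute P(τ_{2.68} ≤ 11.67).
P(τ_{2.68} ≤ 11.67) = 2(1 − Φ(2.68/√11.67)) = 2(1 − Φ(0.7845)) ≈ 0.4327

By the reflection principle for standard BM, P(τ_b ≤ t) = 2 · P(B_t ≥ b). Since B_t ~ N(0, t), P(B_t ≥ 2.68) = 1 − Φ(2.68/√t) = 1 − Φ(2.68/√11.67) = 1 − Φ(0.7845) ≈ 0.21637. Doubling: P(τ_{2.68} ≤ 11.67) ≈ 2 · 0.21637 = 0.43274 ≈ 0.4327.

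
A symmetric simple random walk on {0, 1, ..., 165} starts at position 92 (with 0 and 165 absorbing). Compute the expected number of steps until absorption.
E[τ | X_0 = 92] = 6716

Let v_k = E[τ | X_0 = k]. Boundary: v_0 = v_165 = 0. Recurrence: v_k = 1 + (v_{k-1} + v_{k+1})/2 for 1 ≤ k ≤ 164. The particular solution to v_k − (v_{k-1} + v_{k+1})/2 = 1 is v_k = −k^2. Adding homogeneous solution A + B k and matching boundaries gives v_k = k (165 − k). Substituting k = 92: v_92 = 92 · 73 = 6716.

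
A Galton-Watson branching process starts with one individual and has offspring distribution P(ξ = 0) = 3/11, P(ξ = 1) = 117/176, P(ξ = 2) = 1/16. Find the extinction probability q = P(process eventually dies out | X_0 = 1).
q = 1

Mean offspring μ = 0·3/11 + 1·117/176 + 2·1/16 = 139/176 ≤ 1. For μ ≤ 1 with offspring not concentrated at 1, the Galton-Watson process goes extinct almost surely, so q = 1.
(Algebraic check: The pgf is f(s) = 3/11 + 117/176·s + 1/16·s². The extinction probability q is the smallest fixed point of f in [0, 1]. Setting s = f(s):
  1/16·s² + (117/176 − 1)·s + 3/11 = 0
  1/16·s² − (3/11 + 1/16)·s + 3/11 = 0
which factors as (s − 1)·(1/16·s − 3/11) = 0, giving roots s = 1 and s = (3/11)/(1/16) = 48/11. Since 48/11 ≥ 1, the smallest root in [0, 1] is s = 1.)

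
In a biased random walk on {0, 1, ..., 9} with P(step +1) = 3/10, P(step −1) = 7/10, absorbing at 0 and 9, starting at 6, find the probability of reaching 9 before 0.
P(hit 9 before 0) = (1 − (7/3)^6) / (1 − (7/3)^9) = 9990/127639

Let u_k denote P(reach 9 before 0 | start at k). Boundary: u_0 = 0, u_9 = 1. Recurrence: u_k = 3/10·u_{k+1} + 7/10·u_{k-1} for 1 ≤ k ≤ 8. Try u_k = A + B·r^k with r = q/p = (7/10)/(3/10) = 7/3. Substitution satisfies the recurrence; boundary conditions give:
  u_k = (1 − r^k) / (1 − r^N) = (1 − (7/3)^6) / (1 − (7/3)^9) = 9990/127639.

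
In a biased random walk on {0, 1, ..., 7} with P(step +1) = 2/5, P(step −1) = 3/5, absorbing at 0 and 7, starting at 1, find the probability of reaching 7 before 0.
P(hit 7 before 0) = (1 − (3/2)^1) / (1 − (3/2)^7) = 64/2059

Let u_k denote P(reach 7 before 0 | start at k). Boundary: u_0 = 0, u_7 = 1. Recurrence: u_k = 2/5·u_{k+1} + 3/5·u_{k-1} for 1 ≤ k ≤ 6. Try u_k = A + B·r^k with r = q/p = (3/5)/(2/5) = 3/2. Substitution satisfies the recurrence; boundary conditions give:
  u_k = (1 − r^k) / (1 − r^N) = (1 − (3/2)^1) / (1 − (3/2)^7) = 64/2059.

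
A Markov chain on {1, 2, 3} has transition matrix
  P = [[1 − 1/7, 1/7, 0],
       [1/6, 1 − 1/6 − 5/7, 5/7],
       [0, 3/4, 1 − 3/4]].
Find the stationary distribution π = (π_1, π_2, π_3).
π = (49/131, 42/131, 40/131)

This is a birth-death chain on three states, which satisfies detailed balance: π_1 · P_{12} = π_2 · P_{21} and π_2 · P_{23} = π_3 · P_{32}.
From π_1 · 1/7 = π_2 · 1/6: π_2/π_1 = (1/7)/(1/6) = 6/7.
From π_2 · 5/7 = π_3 · 3/4: π_3/π_2 = (5/7)/(3/4) = 20/21.
Take π_1 proportional to 1; then unnormalized π = (1, 6/7, 40/49). Normalize by dividing by the sum 131/49:
  π = (49/131, 42/131, 40/131).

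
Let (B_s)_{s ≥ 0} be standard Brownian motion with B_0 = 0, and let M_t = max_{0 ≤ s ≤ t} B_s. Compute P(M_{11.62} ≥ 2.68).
P(M_{11.62} ≥ 2.68) = 2·P(B_{11.62} ≥ 2.68) = 2(1 − Φ(2.68/√11.62)) ≈ 0.4318

By the reflection principle for Brownian motion, P(M_t ≥ a) = 2 · P(B_t ≥ a) for a ≥ 0. Since B_t ~ N(0, t), P(B_t ≥ 2.68) = 1 − Φ(2.68/√t) = 1 − Φ(2.68/√11.62) = 1 − Φ(0.7862). So
  P(M_{11.62} ≥ 2.68) = 2(1 − Φ(0.7862)) ≈ 0.4318.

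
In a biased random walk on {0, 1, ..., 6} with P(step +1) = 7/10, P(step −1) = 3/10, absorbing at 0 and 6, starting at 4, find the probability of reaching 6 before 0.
P(hit 6 before 0) = (1 − (3/7)^4) / (1 − (3/7)^6) = 2842/2923

Let u_k denote P(reach 6 before 0 | start at k). Boundary: u_0 = 0, u_6 = 1. Recurrence: u_k = 7/10·u_{k+1} + 3/10·u_{k-1} for 1 ≤ k ≤ 5. Try u_k = A + B·r^k with r = q/p = (3/10)/(7/10) = 3/7. Substitution satisfies the recurrence; boundary conditions give:
  u_k = (1 − r^k) / (1 − r^N) = (1 − (3/7)^4) / (1 − (3/7)^6) = 2842/2923.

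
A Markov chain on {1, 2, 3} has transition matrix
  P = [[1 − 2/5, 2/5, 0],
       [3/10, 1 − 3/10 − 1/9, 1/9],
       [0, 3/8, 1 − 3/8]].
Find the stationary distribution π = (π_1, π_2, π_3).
π = (81/221, 108/221, 32/221)

This is a birth-death chain on three states, which satisfies detailed balance: π_1 · P_{12} = π_2 · P_{21} and π_2 · P_{23} = π_3 · P_{32}.
From π_1 · 2/5 = π_2 · 3/10: π_2/π_1 = (2/5)/(3/10) = 4/3.
From π_2 · 1/9 = π_3 · 3/8: π_3/π_2 = (1/9)/(3/8) = 8/27.
Take π_1 proportional to 1; then unnormalized π = (1, 4/3, 32/81). Normalize by dividing by the sum 221/81:
  π = (81/221, 108/221, 32/221).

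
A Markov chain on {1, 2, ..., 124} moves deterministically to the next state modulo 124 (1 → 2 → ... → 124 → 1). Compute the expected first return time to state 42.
E[T_42 | X_0 = 42] = 124

The chain cycles deterministically, so starting at state 42 it returns in exactly 124 steps. Equivalently, the stationary distribution is uniform π_j = 1/124 for every state j, so by Kac's formula E[T_42] = 1/π_42 = 124.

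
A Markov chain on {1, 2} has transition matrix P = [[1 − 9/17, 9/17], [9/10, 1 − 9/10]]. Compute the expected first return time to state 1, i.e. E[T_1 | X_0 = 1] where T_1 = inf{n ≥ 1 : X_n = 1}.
E[T_1 | X_0 = 1] = 1/π_1 = 27/17

For an irreducible recurrent Markov chain with stationary distribution π, E[T_i | X_0 = i] = 1/π_i (Kac's formula). Here π_1 = (9/10)/(9/17 + 9/10) = (9/10)/(243/170) = 17/27, so E[T_1 | X_0 = 1] = 1/π_1 = (9/17 + 9/10)/(9/10) = (243/170)/(9/10) = 27/17.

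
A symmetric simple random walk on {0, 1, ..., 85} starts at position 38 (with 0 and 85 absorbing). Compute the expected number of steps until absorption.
E[τ | X_0 = 38] = 1786

Let v_k = E[τ | X_0 = k]. Boundary: v_0 = v_85 = 0. Recurrence: v_k = 1 + (v_{k-1} + v_{k+1})/2 for 1 ≤ k ≤ 84. The particular solution to v_k − (v_{k-1} + v_{k+1})/2 = 1 is v_k = −k^2. Adding homogeneous solution A + B k and matching boundaries gives v_k = k (85 − k). Substituting k = 38: v_38 = 38 · 47 = 1786.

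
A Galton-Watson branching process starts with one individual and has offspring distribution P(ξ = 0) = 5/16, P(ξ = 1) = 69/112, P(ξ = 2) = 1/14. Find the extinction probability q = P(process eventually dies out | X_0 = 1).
q = 1

Mean offspring μ = 0·5/16 + 1·69/112 + 2·1/14 = 85/112 ≤ 1. For μ ≤ 1 with offspring not concentrated at 1, the Galton-Watson process goes extinct almost surely, so q = 1.
(Algebraic check: The pgf is f(s) = 5/16 + 69/112·s + 1/14·s². The extinction probability q is the smallest fixed point of f in [0, 1]. Setting s = f(s):
  1/14·s² + (69/112 − 1)·s + 5/16 = 0
  1/14·s² − (5/16 + 1/14)·s + 5/16 = 0
which factors as (s − 1)·(1/14·s − 5/16) = 0, giving roots s = 1 and s = (5/16)/(1/14) = 35/8. Since 35/8 ≥ 1, the smallest root in [0, 1] is s = 1.)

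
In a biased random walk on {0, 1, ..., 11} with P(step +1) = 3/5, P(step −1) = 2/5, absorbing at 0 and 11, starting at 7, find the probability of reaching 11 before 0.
P(hit 11 before 0) = (1 − (2/3)^7) / (1 − (2/3)^11) = 166779/175099

Let u_k denote P(reach 11 before 0 | start at k). Boundary: u_0 = 0, u_11 = 1. Recurrence: u_k = 3/5·u_{k+1} + 2/5·u_{k-1} for 1 ≤ k ≤ 10. Try u_k = A + B·r^k with r = q/p = (2/5)/(3/5) = 2/3. Substitution satisfies the recurrence; boundary conditions give:
  u_k = (1 − r^k) / (1 − r^N) = (1 − (2/3)^7) / (1 − (2/3)^11) = 166779/175099.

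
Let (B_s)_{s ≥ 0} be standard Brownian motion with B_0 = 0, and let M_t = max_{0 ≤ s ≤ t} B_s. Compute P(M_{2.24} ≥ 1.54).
P(M_{2.24} ≥ 1.54) = 2·P(B_{2.24} ≥ 1.54) = 2(1 − Φ(1.54/√2.24)) ≈ 0.3035

By the reflection principle for Brownian motion, P(M_t ≥ a) = 2 · P(B_t ≥ a) for a ≥ 0. Since B_t ~ N(0, t), P(B_t ≥ 1.54) = 1 − Φ(1.54/√t) = 1 − Φ(1.54/√2.24) = 1 − Φ(1.0290). So
  P(M_{2.24} ≥ 1.54) = 2(1 − Φ(1.0290)) ≈ 0.3035.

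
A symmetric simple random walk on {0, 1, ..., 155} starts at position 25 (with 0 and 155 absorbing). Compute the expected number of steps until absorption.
E[τ | X_0 = 25] = 3250

Let v_k = E[τ | X_0 = k]. Boundary: v_0 = v_155 = 0. Recurrence: v_k = 1 + (v_{k-1} + v_{k+1})/2 for 1 ≤ k ≤ 154. The particular solution to v_k − (v_{k-1} + v_{k+1})/2 = 1 is v_k = −k^2. Adding homogeneous solution A + B k and matching boundaries gives v_k = k (155 − k). Substituting k = 25: v_25 = 25 · 130 = 3250.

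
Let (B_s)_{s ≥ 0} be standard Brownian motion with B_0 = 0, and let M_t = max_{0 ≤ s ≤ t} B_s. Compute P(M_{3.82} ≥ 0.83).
P(M_{3.82} ≥ 0.83) = 2·P(B_{3.82} ≥ 0.83) = 2(1 − Φ(0.83/√3.82)) ≈ 0.6711

By the reflection principle for Brownian motion, P(M_t ≥ a) = 2 · P(B_t ≥ a) for a ≥ 0. Since B_t ~ N(0, t), P(B_t ≥ 0.83) = 1 − Φ(0.83/√t) = 1 − Φ(0.83/√3.82) = 1 − Φ(0.4247). So
  P(M_{3.82} ≥ 0.83) = 2(1 − Φ(0.4247)) ≈ 0.6711.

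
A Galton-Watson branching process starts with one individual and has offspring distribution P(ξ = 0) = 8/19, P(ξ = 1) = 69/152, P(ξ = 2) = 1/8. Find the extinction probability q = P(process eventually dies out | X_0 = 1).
q = 1

Mean offspring μ = 0·8/19 + 1·69/152 + 2·1/8 = 107/152 ≤ 1. For μ ≤ 1 with offspring not concentrated at 1, the Galton-Watson process goes extinct almost surely, so q = 1.
(Algebraic check: The pgf is f(s) = 8/19 + 69/152·s + 1/8·s². The extinction probability q is the smallest fixed point of f in [0, 1]. Setting s = f(s):
  1/8·s² + (69/152 − 1)·s + 8/19 = 0
  1/8·s² − (8/19 + 1/8)·s + 8/19 = 0
which factors as (s − 1)·(1/8·s − 8/19) = 0, giving roots s = 1 and s = (8/19)/(1/8) = 64/19. Since 64/19 ≥ 1, the smallest root in [0, 1] is s = 1.)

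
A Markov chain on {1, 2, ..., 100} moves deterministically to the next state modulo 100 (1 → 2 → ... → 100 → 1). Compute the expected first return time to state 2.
E[T_2 | X_0 = 2] = 100

The chain cycles deterministically, so starting at state 2 it returns in exactly 100 steps. Equivalently, the stationary distribution is uniform π_j = 1/100 for every state j, so by Kac's formula E[T_2] = 1/π_2 = 100.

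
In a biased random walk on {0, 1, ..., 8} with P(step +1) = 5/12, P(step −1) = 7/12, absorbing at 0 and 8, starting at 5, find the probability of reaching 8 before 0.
P(hit 8 before 0) = (1 − (7/5)^5) / (1 − (7/5)^8) = 855125/2687088

Let u_k denote P(reach 8 before 0 | start at k). Boundary: u_0 = 0, u_8 = 1. Recurrence: u_k = 5/12·u_{k+1} + 7/12·u_{k-1} for 1 ≤ k ≤ 7. Try u_k = A + B·r^k with r = q/p = (7/12)/(5/12) = 7/5. Substitution satisfies the recurrence; boundary conditions give:
  u_k = (1 − r^k) / (1 − r^N) = (1 − (7/5)^5) / (1 − (7/5)^8) = 855125/2687088.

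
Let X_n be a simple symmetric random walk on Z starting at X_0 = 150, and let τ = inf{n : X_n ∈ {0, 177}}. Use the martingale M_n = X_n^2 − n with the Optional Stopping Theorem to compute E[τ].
E[τ] = 4050

M_n = X_n^2 − n is a martingale (since E[X_{n+1}^2 | F_n] = X_n^2 + 1). By OST (τ has finite mean in a bounded region), E[M_τ] = E[M_0] = X_0^2 − 0 = 150^2 = 22500. Also E[M_τ] = E[X_τ^2] − E[τ]. The walk exits at 0 or 177, with P(hit 177 first) = 150/177, so E[X_τ^2] = 177^2 · 150/177 + 0 = 26550. Thus E[τ] = E[X_τ^2] − E[M_τ] = 26550 − 22500 = 4050 = 150(177 − 150) = 4050.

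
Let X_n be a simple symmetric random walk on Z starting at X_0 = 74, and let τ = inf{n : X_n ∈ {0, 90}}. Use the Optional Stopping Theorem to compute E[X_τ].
E[X_τ] = 74

X_n is a martingale and τ is a bounded-mean stopping time (indeed τ is finite a.s. with bounded expectation since the walk is in a bounded region). By the OST, E[X_τ] = E[X_0] = 74. Equivalently: E[X_τ] = 90 · P(hit 90 first) + 0 · P(hit 0 first) = 90 · (74/90) = 74.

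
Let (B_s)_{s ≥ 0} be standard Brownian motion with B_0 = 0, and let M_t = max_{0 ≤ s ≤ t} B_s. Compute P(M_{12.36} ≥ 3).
P(M_{12.36} ≥ 3) = 2·P(B_{12.36} ≥ 3) = 2(1 − Φ(3/√12.36)) ≈ 0.3935

By the reflection principle for Brownian motion, P(M_t ≥ a) = 2 · P(B_t ≥ a) for a ≥ 0. Since B_t ~ N(0, t), P(B_t ≥ 3) = 1 − Φ(3/√t) = 1 − Φ(3/√12.36) = 1 − Φ(0.8533). So
  P(M_{12.36} ≥ 3) = 2(1 − Φ(0.8533)) ≈ 0.3935.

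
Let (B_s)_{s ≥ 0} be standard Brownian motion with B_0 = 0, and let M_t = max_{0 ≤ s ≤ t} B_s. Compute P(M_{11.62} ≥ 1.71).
P(M_{11.62} ≥ 1.71) = 2·P(B_{11.62} ≥ 1.71) = 2(1 − Φ(1.71/√11.62)) ≈ 0.6159

By the reflection principle for Brownian motion, P(M_t ≥ a) = 2 · P(B_t ≥ a) for a ≥ 0. Since B_t ~ N(0, t), P(B_t ≥ 1.71) = 1 − Φ(1.71/√t) = 1 − Φ(1.71/√11.62) = 1 − Φ(0.5016). So
  P(M_{11.62} ≥ 1.71) = 2(1 − Φ(0.5016)) ≈ 0.6159.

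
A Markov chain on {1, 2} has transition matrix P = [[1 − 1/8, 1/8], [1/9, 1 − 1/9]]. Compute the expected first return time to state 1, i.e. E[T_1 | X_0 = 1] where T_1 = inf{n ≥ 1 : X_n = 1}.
E[T_1 | X_0 = 1] = 1/π_1 = 17/8

For an irreducible recurrent Markov chain with stationary distribution π, E[T_i | X_0 = i] = 1/π_i (Kac's formula). Here π_1 = (1/9)/(1/8 + 1/9) = (1/9)/(17/72) = 8/17, so E[T_1 | X_0 = 1] = 1/π_1 = (1/8 + 1/9)/(1/9) = (17/72)/(1/9) = 17/8.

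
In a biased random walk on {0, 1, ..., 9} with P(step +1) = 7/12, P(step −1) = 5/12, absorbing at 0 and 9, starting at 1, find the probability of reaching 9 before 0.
P(hit 9 before 0) = (1 − (5/7)^1) / (1 − (5/7)^9) = 5764801/19200241

Let u_k denote P(reach 9 before 0 | start at k). Boundary: u_0 = 0, u_9 = 1. Recurrence: u_k = 7/12·u_{k+1} + 5/12·u_{k-1} for 1 ≤ k ≤ 8. Try u_k = A + B·r^k with r = q/p = (5/12)/(7/12) = 5/7. Substitution satisfies the recurrence; boundary conditions give:
  u_k = (1 − r^k) / (1 − r^N) = (1 − (5/7)^1) / (1 − (5/7)^9) = 5764801/19200241.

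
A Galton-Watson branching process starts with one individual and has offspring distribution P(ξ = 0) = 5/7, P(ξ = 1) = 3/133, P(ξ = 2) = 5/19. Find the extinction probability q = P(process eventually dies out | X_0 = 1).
q = 1

Mean offspring μ = 0·5/7 + 1·3/133 + 2·5/19 = 73/133 ≤ 1. For μ ≤ 1 with offspring not concentrated at 1, the Galton-Watson process goes extinct almost surely, so q = 1.
(Algebraic check: The pgf is f(s) = 5/7 + 3/133·s + 5/19·s². The extinction probability q is the smallest fixed point of f in [0, 1]. Setting s = f(s):
  5/19·s² + (3/133 − 1)·s + 5/7 = 0
  5/19·s² − (5/7 + 5/19)·s + 5/7 = 0
which factors as (s − 1)·(5/19·s − 5/7) = 0, giving roots s = 1 and s = (5/7)/(5/19) = 19/7. Since 19/7 ≥ 1, the smallest root in [0, 1] is s = 1.)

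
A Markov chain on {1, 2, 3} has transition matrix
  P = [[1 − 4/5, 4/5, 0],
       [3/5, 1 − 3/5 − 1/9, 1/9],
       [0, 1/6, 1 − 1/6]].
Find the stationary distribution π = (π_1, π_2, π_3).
π = (9/29, 12/29, 8/29)

This is a birth-death chain on three states, which satisfies detailed balance: π_1 · P_{12} = π_2 · P_{21} and π_2 · P_{23} = π_3 · P_{32}.
From π_1 · 4/5 = π_2 · 3/5: π_2/π_1 = (4/5)/(3/5) = 4/3.
From π_2 · 1/9 = π_3 · 1/6: π_3/π_2 = (1/9)/(1/6) = 2/3.
Take π_1 proportional to 1; then unnormalized π = (1, 4/3, 8/9). Normalize by dividing by the sum 29/9:
  π = (9/29, 12/29, 8/29).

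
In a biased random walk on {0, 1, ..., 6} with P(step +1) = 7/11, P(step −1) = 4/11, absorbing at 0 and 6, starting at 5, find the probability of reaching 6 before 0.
P(hit 6 before 0) = (1 − (4/7)^5) / (1 − (4/7)^6) = 36827/37851

Let u_k denote P(reach 6 before 0 | start at k). Boundary: u_0 = 0, u_6 = 1. Recurrence: u_k = 7/11·u_{k+1} + 4/11·u_{k-1} for 1 ≤ k ≤ 5. Try u_k = A + B·r^k with r = q/p = (4/11)/(7/11) = 4/7. Substitution satisfies the recurrence; boundary conditions give:
  u_k = (1 − r^k) / (1 − r^N) = (1 − (4/7)^5) / (1 − (4/7)^6) = 36827/37851.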